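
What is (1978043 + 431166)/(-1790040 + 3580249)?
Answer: 2409209/1790209 ≈ 1.3458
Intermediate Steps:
(1978043 + 431166)/(-1790040 + 3580249) = 2409209/1790209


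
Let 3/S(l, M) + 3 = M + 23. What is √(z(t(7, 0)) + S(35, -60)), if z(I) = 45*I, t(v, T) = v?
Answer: √125970/20 ≈ 17.746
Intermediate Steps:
S(l, M) = 3/(20 + M) (S(l, M) = 3/(-3 + (M + 23)) = 3/(-3 + (23 + M)) = 3/(20 + M))
√(z(t(7, 0)) + S(35, -60)) = √(45*7 + 3/(20 - 60)) = √(315 + 3/(-40)) = √(315 + 3*(-1/40)) = √(315 - 3/40) = √(12597/40) = √125970/20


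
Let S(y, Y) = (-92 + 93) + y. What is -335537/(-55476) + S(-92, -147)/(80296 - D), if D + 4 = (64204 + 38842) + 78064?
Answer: 16915266643/2796267780 ≈ 6.0492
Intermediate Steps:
D = 181106 (D = -4 + ((64204 + 38842) + 78064) = -4 + (103046 + 78064) = -4 + 181110 = 181106)
S(y, Y) = 1 + y
-335537/(-55476) + S(-92, -147)/(80296 - D) = -335537/(-55476) + (1 - 92)/(80296 - 1*181106) = -335537*(-1/55476) - 91/(80296 - 181106) = 335537/55476 - 91/(-100810) = 335537/55476 - 91*(-1/100810) = 335537/55476 + 91/100810 = 16915266643/2796267780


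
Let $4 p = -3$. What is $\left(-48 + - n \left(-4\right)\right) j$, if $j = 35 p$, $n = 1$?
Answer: $1155$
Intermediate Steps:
$p = - \frac{3}{4}$ ($p = \frac{1}{4} \left(-3\right) = - \frac{3}{4} \approx -0.75$)
$j = - \frac{105}{4}$ ($j = 35 \left(- \frac{3}{4}\right) = - \frac{105}{4} \approx -26.25$)
$\left(-48 + - n \left(-4\right)\right) j = \left(-48 + \left(-1\right) 1 \left(-4\right)\right) \left(- \frac{105}{4}\right) = \left(-48 - -4\right) \left(- \frac{105}{4}\right) = \left(-48 + 4\right) \left(- \frac{105}{4}\right) = \left(-44\right) \left(- \frac{105}{4}\right) = 1155$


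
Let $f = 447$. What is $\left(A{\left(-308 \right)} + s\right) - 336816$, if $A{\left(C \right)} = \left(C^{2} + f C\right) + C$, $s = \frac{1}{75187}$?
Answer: $- \frac{28566248031}{75187} \approx -3.7994 \cdot 10^{5}$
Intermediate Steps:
$s = \frac{1}{75187} \approx 1.33 \cdot 10^{-5}$
$A{\left(C \right)} = C^{2} + 448 C$ ($A{\left(C \right)} = \left(C^{2} + 447 C\right) + C = C^{2} + 448 C$)
$\left(A{\left(-308 \right)} + s\right) - 336816 = \left(- 308 \left(448 - 308\right) + \frac{1}{75187}\right) - 336816 = \left(\left(-308\right) 140 + \frac{1}{75187}\right) - 336816 = \left(-43120 + \frac{1}{75187}\right) - 336816 = - \frac{3242063439}{75187} - 336816 = - \frac{28566248031}{75187}$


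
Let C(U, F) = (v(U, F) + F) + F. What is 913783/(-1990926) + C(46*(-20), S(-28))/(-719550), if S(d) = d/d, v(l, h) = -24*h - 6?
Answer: -4058375381/8843029650 ≈ -0.45893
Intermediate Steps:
v(l, h) = -6 - 24*h
S(d) = 1
C(U, F) = -6 - 22*F (C(U, F) = ((-6 - 24*F) + F) + F = (-6 - 23*F) + F = -6 - 22*F)
913783/(-1990926) + C(46*(-20), S(-28))/(-719550) = 913783/(-1990926) + (-6 - 22*1)/(-719550) = 913783*(-1/1990926) + (-6 - 22)*(-1/719550) = -913783/1990926 - 28*(-1/719550) = -913783/1990926 + 14/359775 = -4058375381/8843029650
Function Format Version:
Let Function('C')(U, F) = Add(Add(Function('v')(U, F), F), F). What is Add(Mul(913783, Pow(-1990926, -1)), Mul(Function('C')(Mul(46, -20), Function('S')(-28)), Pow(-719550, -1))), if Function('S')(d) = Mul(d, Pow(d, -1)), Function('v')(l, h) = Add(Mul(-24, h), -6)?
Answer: Rational(-4058375381, 8843029650) ≈ -0.45893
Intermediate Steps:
Function('v')(l, h) = Add(-6, Mul(-24, h))
Function('S')(d) = 1
Function('C')(U, F) = Add(-6, Mul(-22, F)) (Function('C')(U, F) = Add(Add(Add(-6, Mul(-24, F)), F), F) = Add(Add(-6, Mul(-23, F)), F) = Add(-6, Mul(-22, F)))
Add(Mul(913783, Pow(-1990926, -1)), Mul(Function('C')(Mul(46, -20), Function('S')(-28)), Pow(-719550, -1))) = Add(Mul(913783, Pow(-1990926, -1)), Mul(Add(-6, Mul(-22, 1)), Pow(-719550, -1))) = Add(Mul(913783, Rational(-1, 1990926)), Mul(Add(-6, -22), Rational(-1, 719550))) = Add(Rational(-913783, 1990926), Mul(-28, Rational(-1, 719550))) = Add(Rational(-913783, 1990926), Rational(14, 359775)) = Rational(-4058375381, 8843029650)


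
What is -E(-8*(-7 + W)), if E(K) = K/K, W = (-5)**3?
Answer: -1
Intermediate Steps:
W = -125
E(K) = 1
-E(-8*(-7 + W)) = -1*1 = -1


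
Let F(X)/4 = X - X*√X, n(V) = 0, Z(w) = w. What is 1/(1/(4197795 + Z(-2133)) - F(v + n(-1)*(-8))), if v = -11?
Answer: 774557507398398/408966362060262865 + 774557503202736*I*√11/408966362060262865 ≈ 0.0018939 + 0.0062815*I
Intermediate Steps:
F(X) = -4*X^(3/2) + 4*X (F(X) = 4*(X - X*√X) = 4*(X - X^(3/2)) = -4*X^(3/2) + 4*X)
1/(1/(4197795 + Z(-2133)) - F(v + n(-1)*(-8))) = 1/(1/(4197795 - 2133) - (-4*(-11 + 0*(-8))^(3/2) + 4*(-11 + 0*(-8)))) = 1/(1/4195662 - (-4*(-11 + 0)^(3/2) + 4*(-11 + 0))) = 1/(1/4195662 - (-(-44)*I*√11 + 4*(-11))) = 1/(1/4195662 - (-(-44)*I*√11 - 44)) = 1/(1/4195662 - (44*I*√11 - 44)) = 1/(1/4195662 - (-44 + 44*I*√11)) = 1/(1/4195662 + (44 - 44*I*√11)) = 1/(184609129/4195662 - 44*I*√11)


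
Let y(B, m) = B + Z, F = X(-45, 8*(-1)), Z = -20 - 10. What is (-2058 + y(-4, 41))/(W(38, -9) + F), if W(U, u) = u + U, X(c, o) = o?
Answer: -2092/21 ≈ -99.619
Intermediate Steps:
Z = -30
F = -8 (F = 8*(-1) = -8)
y(B, m) = -30 + B (y(B, m) = B - 30 = -30 + B)
W(U, u) = U + u
(-2058 + y(-4, 41))/(W(38, -9) + F) = (-2058 + (-30 - 4))/((38 - 9) - 8) = (-2058 - 34)/(29 - 8) = -2092/21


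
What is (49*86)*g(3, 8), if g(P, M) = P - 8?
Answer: -21070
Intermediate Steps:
g(P, M) = -8 + P
(49*86)*g(3, 8) = (49*86)*(-8 + 3) = 4214*(-5) = -21070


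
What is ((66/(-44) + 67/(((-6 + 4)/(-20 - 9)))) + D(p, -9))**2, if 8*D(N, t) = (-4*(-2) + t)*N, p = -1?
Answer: 60233121/64 ≈ 9.4114e+5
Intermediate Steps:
D(N, t) = N*(8 + t)/8 (D(N, t) = ((-4*(-2) + t)*N)/8 = ((8 + t)*N)/8 = (N*(8 + t))/8 = N*(8 + t)/8)
((66/(-44) + 67/(((-6 + 4)/(-20 - 9)))) + D(p, -9))**2 = ((66/(-44) + 67/(((-6 + 4)/(-20 - 9)))) + (1/8)*(-1)*(8 - 9))**2 = ((66*(-1/44) + 67/((-2/(-29)))) + (1/8)*(-1)*(-1))**2 = ((-3/2 + 67/((-2*(-1/29)))) + 1/8)**2 = ((-3/2 + 67/(2/29)) + 1/8)**2 = ((-3/2 + 67*(29/2)) + 1/8)**2 = ((-3/2 + 1943/2) + 1/8)**2 = (970 + 1/8)**2 = (7761/8)**2 = 60233121/64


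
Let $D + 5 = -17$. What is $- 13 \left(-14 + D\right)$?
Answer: $468$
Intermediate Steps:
$D = -22$ ($D = -5 - 17 = -22$)
$- 13 \left(-14 + D\right) = - 13 \left(-14 - 22\right) = \left(-13\right) \left(-36\right) = 468$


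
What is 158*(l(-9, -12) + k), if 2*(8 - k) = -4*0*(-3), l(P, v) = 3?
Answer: 1738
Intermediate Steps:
k = 8 (k = 8 - (-4*0)*(-3)/2 = 8 - 0*(-3) = 8 - 1/2*0 = 8 + 0 = 8)
158*(l(-9, -12) + k) = 158*(3 + 8) = 158*11 = 1738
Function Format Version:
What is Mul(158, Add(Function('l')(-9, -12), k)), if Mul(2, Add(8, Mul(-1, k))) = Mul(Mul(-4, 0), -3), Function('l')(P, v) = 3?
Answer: 1738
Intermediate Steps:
k = 8 (k = Add(8, Mul(Rational(-1, 2), Mul(Mul(-4, 0), -3))) = Add(8, Mul(Rational(-1, 2), Mul(0, -3))) = Add(8, Mul(Rational(-1, 2), 0)) = Add(8, 0) = 8)
Mul(158, Add(Function('l')(-9, -12), k)) = Mul(158, Add(3, 8)) = Mul(158, 11) = 1738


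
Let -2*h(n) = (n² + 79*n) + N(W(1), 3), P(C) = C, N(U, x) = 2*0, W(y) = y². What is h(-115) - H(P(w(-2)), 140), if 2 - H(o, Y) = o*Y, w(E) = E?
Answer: -2352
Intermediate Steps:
N(U, x) = 0
h(n) = -79*n/2 - n²/2 (h(n) = -((n² + 79*n) + 0)/2 = -(n² + 79*n)/2 = -79*n/2 - n²/2)
H(o, Y) = 2 - Y*o (H(o, Y) = 2 - o*Y = 2 - Y*o)
h(-115) - H(P(w(-2)), 140) = (½)*(-115)*(-79 - 1*(-115)) - (2 - 1*140*(-2)) = (½)*(-115)*(-79 + 115) - (2 + 280) = (½)*(-115)*36 - 1*282 = -2070 - 282 = -2352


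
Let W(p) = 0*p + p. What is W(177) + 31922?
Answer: 32099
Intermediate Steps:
W(p) = p (W(p) = 0 + p = p)
W(177) + 31922 = 177 + 31922 = 32099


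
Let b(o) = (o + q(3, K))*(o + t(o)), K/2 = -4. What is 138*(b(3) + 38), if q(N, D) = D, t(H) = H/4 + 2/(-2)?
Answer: 6693/2 ≈ 3346.5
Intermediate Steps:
K = -8 (K = 2*(-4) = -8)
t(H) = -1 + H/4 (t(H) = H*(¼) + 2*(-½) = H/4 - 1 = -1 + H/4)
b(o) = (-1 + 5*o/4)*(-8 + o) (b(o) = (o - 8)*(o + (-1 + o/4)) = (-8 + o)*(-1 + 5*o/4) = (-1 + 5*o/4)*(-8 + o))
138*(b(3) + 38) = 138*((8 - 11*3 + (5/4)*3²) + 38) = 138*((8 - 33 + (5/4)*9) + 38) = 138*((8 - 33 + 45/4) + 38) = 138*(-55/4 + 38) = 138*(97/4) = 6693/2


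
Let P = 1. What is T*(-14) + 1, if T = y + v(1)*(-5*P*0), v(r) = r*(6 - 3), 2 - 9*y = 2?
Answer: 1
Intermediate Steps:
y = 0 (y = 2/9 - 1/9*2 = 2/9 - 2/9 = 0)
v(r) = 3*r (v(r) = r*3 = 3*r)
T = 0 (T = 0 + (3*1)*(-5*1*0) = 0 + 3*(-5*0) = 0 + 3*0 = 0 + 0 = 0)
T*(-14) + 1 = 0*(-14) + 1 = 0 + 1 = 1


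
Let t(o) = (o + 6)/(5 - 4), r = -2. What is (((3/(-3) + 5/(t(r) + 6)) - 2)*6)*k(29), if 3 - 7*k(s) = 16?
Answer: 195/7 ≈ 27.857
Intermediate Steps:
t(o) = 6 + o (t(o) = (6 + o)/1 = (6 + o)*1 = 6 + o)
k(s) = -13/7 (k(s) = 3/7 - 1/7*16 = 3/7 - 16/7 = -13/7)
(((3/(-3) + 5/(t(r) + 6)) - 2)*6)*k(29) = (((3/(-3) + 5/((6 - 2) + 6)) - 2)*6)*(-13/7) = (((3*(-1/3) + 5/(4 + 6)) - 2)*6)*(-13/7) = (((-1 + 5/10) - 2)*6)*(-13/7) = (((-1 + 5*(1/10)) - 2)*6)*(-13/7) = (((-1 + 1/2) - 2)*6)*(-13/7) = ((-1/2 - 2)*6)*(-13/7) = -5/2*6*(-13/7) = -15*(-13/7) = 195/7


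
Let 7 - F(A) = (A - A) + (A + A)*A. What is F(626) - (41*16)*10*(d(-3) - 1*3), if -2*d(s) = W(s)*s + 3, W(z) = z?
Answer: -724705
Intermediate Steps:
d(s) = -3/2 - s**2/2 (d(s) = -(s*s + 3)/2 = -(s**2 + 3)/2 = -(3 + s**2)/2 = -3/2 - s**2/2)
F(A) = 7 - 2*A**2 (F(A) = 7 - ((A - A) + (A + A)*A) = 7 - (0 + (2*A)*A) = 7 - (0 + 2*A**2) = 7 - 2*A**2)
F(626) - (41*16)*10*(d(-3) - 1*3) = (7 - 2*626**2) - (41*16)*10*((-3/2 - 1/2*(-3)**2) - 1*3) = (7 - 2*391876) - 656*10*((-3/2 - 1/2*9) - 3) = (7 - 783752) - 6560*((-3/2 - 9/2) - 3) = -783745 - 6560*(-6 - 3) = -783745 - 6560*(-9) = -783745 - 1*(-59040) = -783745 + 59040 = -724705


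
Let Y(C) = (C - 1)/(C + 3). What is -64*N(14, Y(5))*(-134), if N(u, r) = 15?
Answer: 128640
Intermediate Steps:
Y(C) = (-1 + C)/(3 + C)
-64*N(14, Y(5))*(-134) = -64*15*(-134) = -960*(-134) = 128640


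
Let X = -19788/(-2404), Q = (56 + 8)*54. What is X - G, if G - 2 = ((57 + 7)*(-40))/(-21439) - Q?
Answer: 44608754079/12884839 ≈ 3462.1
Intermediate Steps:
Q = 3456 (Q = 64*54 = 3456)
G = -74047746/21439 (G = 2 + (((57 + 7)*(-40))/(-21439) - 1*3456) = 2 + ((64*(-40))*(-1/21439) - 3456) = 2 + (-2560*(-1/21439) - 3456) = 2 + (2560/21439 - 3456) = 2 - 74090624/21439 = -74047746/21439 ≈ -3453.9)
X = 4947/601 (X = -19788*(-1/2404) = 4947/601 ≈ 8.2313)
X - G = 4947/601 - 1*(-74047746/21439) = 4947/601 + 74047746/21439 = 44608754079/12884839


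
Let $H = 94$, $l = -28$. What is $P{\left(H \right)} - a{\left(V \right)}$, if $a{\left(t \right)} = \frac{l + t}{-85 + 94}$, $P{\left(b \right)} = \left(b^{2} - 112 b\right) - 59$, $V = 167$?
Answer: $- \frac{15898}{9} \approx -1766.4$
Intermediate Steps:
$P{\left(b \right)} = -59 + b^{2} - 112 b$
$a{\left(t \right)} = - \frac{28}{9} + \frac{t}{9}$ ($a{\left(t \right)} = \frac{-28 + t}{-85 + 94} = \frac{-28 + t}{9} = \left(-28 + t\right) \frac{1}{9} = - \frac{28}{9} + \frac{t}{9}$)
$P{\left(H \right)} - a{\left(V \right)} = \left(-59 + 94^{2} - 10528\right) - \left(- \frac{28}{9} + \frac{1}{9} \cdot 167\right) = \left(-59 + 8836 - 10528\right) - \left(- \frac{28}{9} + \frac{167}{9}\right) = -1751 - \frac{139}{9} = - \frac{15898}{9}$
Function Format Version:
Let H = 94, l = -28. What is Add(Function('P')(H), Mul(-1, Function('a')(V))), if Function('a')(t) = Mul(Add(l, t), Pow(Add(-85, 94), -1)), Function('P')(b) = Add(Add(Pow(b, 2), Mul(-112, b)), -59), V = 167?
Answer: Rational(-15898, 9) ≈ -1766.4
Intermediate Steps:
Function('P')(b) = Add(-59, Pow(b, 2), Mul(-112, b))
Function('a')(t) = Add(Rational(-28, 9), Mul(Rational(1, 9), t)) (Function('a')(t) = Mul(Add(-28, t), Pow(Add(-85, 94), -1)) = Mul(Add(-28, t), Pow(9, -1)) = Mul(Add(-28, t), Rational(1, 9)) = Add(Rational(-28, 9), Mul(Rational(1, 9), t)))
Add(Function('P')(H), Mul(-1, Function('a')(V))) = Add(Add(-59, Pow(94, 2), Mul(-112, 94)), Mul(-1, Add(Rational(-28, 9), Mul(Rational(1, 9), 167)))) = Add(Add(-59, 8836, -10528), Mul(-1, Add(Rational(-28, 9), Rational(167, 9)))) = Add(-1751, Mul(-1, Rational(139, 9))) = Add(-1751, Rational(-139, 9)) = Rational(-15898, 9)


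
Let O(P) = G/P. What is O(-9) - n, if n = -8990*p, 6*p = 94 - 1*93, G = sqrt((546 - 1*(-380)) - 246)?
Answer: 4495/3 - 2*sqrt(170)/9 ≈ 1495.4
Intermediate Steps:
G = 2*sqrt(170) (G = sqrt((546 + 380) - 246) = sqrt(926 - 246) = sqrt(680) = 2*sqrt(170) ≈ 26.077)
p = 1/6 (p = (94 - 1*93)/6 = (94 - 93)/6 = (1/6)*1 = 1/6 ≈ 0.16667)
O(P) = 2*sqrt(170)/P (O(P) = (2*sqrt(170))/P = 2*sqrt(170)/P)
n = -4495/3 (n = -8990*1/6 = -4495/3 ≈ -1498.3)
O(-9) - n = 2*sqrt(170)/(-9) - 1*(-4495/3) = 2*sqrt(170)*(-1/9) + 4495/3 = -2*sqrt(170)/9 + 4495/3 = 4495/3 - 2*sqrt(170)/9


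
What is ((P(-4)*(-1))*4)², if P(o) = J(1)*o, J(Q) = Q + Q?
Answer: 1024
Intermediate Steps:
J(Q) = 2*Q
P(o) = 2*o (P(o) = (2*1)*o = 2*o)
((P(-4)*(-1))*4)² = (((2*(-4))*(-1))*4)² = (-8*(-1)*4)² = (8*4)² = 32² = 1024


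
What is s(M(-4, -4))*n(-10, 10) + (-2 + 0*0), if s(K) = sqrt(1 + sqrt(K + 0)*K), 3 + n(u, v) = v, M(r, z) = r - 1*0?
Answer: -2 + 7*sqrt(1 - 8*I) ≈ 12.901 - 13.154*I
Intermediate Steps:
M(r, z) = r (M(r, z) = r + 0 = r)
n(u, v) = -3 + v
s(K) = sqrt(1 + K**(3/2)) (s(K) = sqrt(1 + sqrt(K)*K) = sqrt(1 + K**(3/2)))
s(M(-4, -4))*n(-10, 10) + (-2 + 0*0) = sqrt(1 + (-4)**(3/2))*(-3 + 10) + (-2 + 0*0) = sqrt(1 - 8*I)*7 + (-2 + 0) = 7*sqrt(1 - 8*I) - 2 = -2 + 7*sqrt(1 - 8*I)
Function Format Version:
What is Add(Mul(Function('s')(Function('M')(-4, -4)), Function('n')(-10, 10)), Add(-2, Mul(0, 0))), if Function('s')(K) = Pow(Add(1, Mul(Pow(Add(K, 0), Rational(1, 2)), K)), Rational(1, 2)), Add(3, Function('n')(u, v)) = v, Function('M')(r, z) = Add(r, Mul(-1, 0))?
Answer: Add(-2, Mul(7, Pow(Add(1, Mul(-8, I)), Rational(1, 2)))) ≈ Add(12.901, Mul(-13.154, I))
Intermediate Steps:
Function('M')(r, z) = r (Function('M')(r, z) = Add(r, 0) = r)
Function('n')(u, v) = Add(-3, v)
Function('s')(K) = Pow(Add(1, Pow(K, Rational(3, 2))), Rational(1, 2)) (Function('s')(K) = Pow(Add(1, Mul(Pow(K, Rational(1, 2)), K)), Rational(1, 2)) = Pow(Add(1, Pow(K, Rational(3, 2))), Rational(1, 2)))
Add(Mul(Function('s')(Function('M')(-4, -4)), Function('n')(-10, 10)), Add(-2, Mul(0, 0))) = Add(Mul(Pow(Add(1, Pow(-4, Rational(3, 2))), Rational(1, 2)), Add(-3, 10)), Add(-2, Mul(0, 0))) = Add(Mul(Pow(Add(1, Mul(-8, I)), Rational(1, 2)), 7), Add(-2, 0)) = Add(Mul(7, Pow(Add(1, Mul(-8, I)), Rational(1, 2))), -2) = Add(-2, Mul(7, Pow(Add(1, Mul(-8, I)), Rational(1, 2))))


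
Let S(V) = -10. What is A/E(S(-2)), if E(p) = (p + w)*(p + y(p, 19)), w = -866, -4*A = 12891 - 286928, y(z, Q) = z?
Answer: 274037/70080 ≈ 3.9103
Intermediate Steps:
A = 274037/4 (A = -(12891 - 286928)/4 = -¼*(-274037) = 274037/4 ≈ 68509.)
E(p) = 2*p*(-866 + p) (E(p) = (p - 866)*(p + p) = (-866 + p)*(2*p) = 2*p*(-866 + p))
A/E(S(-2)) = 274037/(4*((2*(-10)*(-866 - 10)))) = 274037/(4*((2*(-10)*(-876)))) = (274037/4)/17520 = (274037/4)*(1/17520) = 274037/70080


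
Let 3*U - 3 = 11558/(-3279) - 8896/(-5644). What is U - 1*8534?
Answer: -118447115573/13880007 ≈ -8533.7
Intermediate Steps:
U = 4864165/13880007 (U = 1 + (11558/(-3279) - 8896/(-5644))/3 = 1 + (11558*(-1/3279) - 8896*(-1/5644))/3 = 1 + (-11558/3279 + 2224/1411)/3 = 1 + (⅓)*(-9015842/4626669) = 1 - 9015842/13880007 = 4864165/13880007 ≈ 0.35044)
U - 1*8534 = 4864165/13880007 - 1*8534 = 4864165/13880007 - 8534 = -118447115573/13880007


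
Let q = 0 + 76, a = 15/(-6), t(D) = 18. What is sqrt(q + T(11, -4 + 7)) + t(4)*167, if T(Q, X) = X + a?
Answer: 3006 + 3*sqrt(34)/2 ≈ 3014.7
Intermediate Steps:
a = -5/2 (a = 15*(-1/6) = -5/2 ≈ -2.5000)
q = 76
T(Q, X) = -5/2 + X (T(Q, X) = X - 5/2 = -5/2 + X)
sqrt(q + T(11, -4 + 7)) + t(4)*167 = sqrt(76 + (-5/2 + (-4 + 7))) + 18*167 = sqrt(76 + (-5/2 + 3)) + 3006 = sqrt(76 + 1/2) + 3006 = sqrt(153/2) + 3006 = 3*sqrt(34)/2 + 3006 = 3006 + 3*sqrt(34)/2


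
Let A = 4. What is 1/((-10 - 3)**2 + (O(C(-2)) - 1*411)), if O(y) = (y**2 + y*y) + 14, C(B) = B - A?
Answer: -1/156 ≈ -0.0064103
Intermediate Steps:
C(B) = -4 + B (C(B) = B - 1*4 = B - 4 = -4 + B)
O(y) = 14 + 2*y**2 (O(y) = (y**2 + y**2) + 14 = 2*y**2 + 14 = 14 + 2*y**2)
1/((-10 - 3)**2 + (O(C(-2)) - 1*411)) = 1/((-10 - 3)**2 + ((14 + 2*(-4 - 2)**2) - 1*411)) = 1/((-13)**2 + ((14 + 2*(-6)**2) - 411)) = 1/(169 + ((14 + 2*36) - 411)) = 1/(169 + ((14 + 72) - 411)) = 1/(169 + (86 - 411)) = 1/(169 - 325) = 1/(-156) = -1/156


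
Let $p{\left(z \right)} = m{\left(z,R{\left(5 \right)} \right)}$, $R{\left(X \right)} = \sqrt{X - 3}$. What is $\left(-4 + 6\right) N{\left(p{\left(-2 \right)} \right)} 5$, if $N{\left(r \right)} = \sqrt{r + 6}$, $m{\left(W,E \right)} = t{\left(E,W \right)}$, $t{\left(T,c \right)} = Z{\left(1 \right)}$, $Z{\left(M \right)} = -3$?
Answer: $10 \sqrt{3} \approx 17.32$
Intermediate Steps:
$R{\left(X \right)} = \sqrt{-3 + X}$
$t{\left(T,c \right)} = -3$
$m{\left(W,E \right)} = -3$
$p{\left(z \right)} = -3$
$N{\left(r \right)} = \sqrt{6 + r}$
$\left(-4 + 6\right) N{\left(p{\left(-2 \right)} \right)} 5 = \left(-4 + 6\right) \sqrt{6 - 3} \cdot 5 = 2 \sqrt{3} \cdot 5 = 10 \sqrt{3}$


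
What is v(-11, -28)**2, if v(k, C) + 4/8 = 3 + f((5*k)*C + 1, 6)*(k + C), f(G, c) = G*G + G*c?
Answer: 34576026855582601/4 ≈ 8.6440e+15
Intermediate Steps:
f(G, c) = G**2 + G*c
v(k, C) = 5/2 + (1 + 5*C*k)*(7 + 5*C*k)*(C + k) (v(k, C) = -1/2 + (3 + (((5*k)*C + 1)*(((5*k)*C + 1) + 6))*(k + C)) = -1/2 + (3 + ((5*C*k + 1)*((5*C*k + 1) + 6))*(C + k)) = -1/2 + (3 + ((1 + 5*C*k)*((1 + 5*C*k) + 6))*(C + k)) = -1/2 + (3 + ((1 + 5*C*k)*(7 + 5*C*k))*(C + k)) = -1/2 + (3 + (1 + 5*C*k)*(7 + 5*C*k)*(C + k)) = 5/2 + (1 + 5*C*k)*(7 + 5*C*k)*(C + k))
v(-11, -28)**2 = (5/2 - 28*(1 + 5*(-28)*(-11))*(7 + 5*(-28)*(-11)) - 11*(1 + 5*(-28)*(-11))*(7 + 5*(-28)*(-11)))**2 = (5/2 - 28*(1 + 1540)*(7 + 1540) - 11*(1 + 1540)*(7 + 1540))**2 = (5/2 - 28*1541*1547 - 11*1541*1547)**2 = (5/2 - 66749956 - 26223197)**2 = (-185946301/2)**2 = 34576026855582601/4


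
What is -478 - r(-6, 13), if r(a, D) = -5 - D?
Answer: -460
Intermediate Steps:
-478 - r(-6, 13) = -478 - (-5 - 1*13) = -478 - (-5 - 13) = -478 - 1*(-18) = -478 + 18 = -460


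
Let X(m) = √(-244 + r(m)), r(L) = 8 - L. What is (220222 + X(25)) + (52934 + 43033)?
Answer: 316189 + 3*I*√29 ≈ 3.1619e+5 + 16.155*I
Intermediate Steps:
X(m) = √(-236 - m) (X(m) = √(-244 + (8 - m)) = √(-236 - m))
(220222 + X(25)) + (52934 + 43033) = (220222 + √(-236 - 1*25)) + (52934 + 43033) = (220222 + √(-236 - 25)) + 95967 = (220222 + √(-261)) + 95967 = (220222 + 3*I*√29) + 95967 = 316189 + 3*I*√29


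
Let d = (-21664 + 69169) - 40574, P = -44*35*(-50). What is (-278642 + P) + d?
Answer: -194711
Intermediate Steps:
P = 77000 (P = -1540*(-50) = 77000)
d = 6931 (d = 47505 - 40574 = 6931)
(-278642 + P) + d = (-278642 + 77000) + 6931 = -201642 + 6931 = -194711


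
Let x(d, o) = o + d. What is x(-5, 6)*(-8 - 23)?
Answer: -31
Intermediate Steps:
x(d, o) = d + o
x(-5, 6)*(-8 - 23) = (-5 + 6)*(-8 - 23) = 1*(-31) = -31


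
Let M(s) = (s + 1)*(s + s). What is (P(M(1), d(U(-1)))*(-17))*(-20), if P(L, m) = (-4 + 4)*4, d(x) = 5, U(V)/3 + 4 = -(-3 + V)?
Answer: 0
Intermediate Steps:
M(s) = 2*s*(1 + s) (M(s) = (1 + s)*(2*s) = 2*s*(1 + s))
U(V) = -3 - 3*V (U(V) = -12 + 3*(-(-3 + V)) = -12 + 3*(3 - V) = -12 + (9 - 3*V) = -3 - 3*V)
P(L, m) = 0 (P(L, m) = 0*4 = 0)
(P(M(1), d(U(-1)))*(-17))*(-20) = (0*(-17))*(-20) = 0*(-20) = 0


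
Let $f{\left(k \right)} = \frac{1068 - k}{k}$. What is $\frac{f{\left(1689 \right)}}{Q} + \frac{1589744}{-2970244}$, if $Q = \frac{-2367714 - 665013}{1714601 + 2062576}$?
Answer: $- \frac{32667308518919}{422622479645287} \approx -0.077297$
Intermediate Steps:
$f{\left(k \right)} = \frac{1068 - k}{k}$
$Q = - \frac{1010909}{1259059}$ ($Q = - \frac{3032727}{3777177} = \left(-3032727\right) \frac{1}{3777177} = - \frac{1010909}{1259059} \approx -0.80291$)
$\frac{f{\left(1689 \right)}}{Q} + \frac{1589744}{-2970244} = \frac{\frac{1}{1689} \left(1068 - 1689\right)}{- \frac{1010909}{1259059}} + \frac{1589744}{-2970244} = \frac{1068 - 1689}{1689} \left(- \frac{1259059}{1010909}\right) + 1589744 \left(- \frac{1}{2970244}\right) = \frac{1}{1689} \left(-621\right) \left(- \frac{1259059}{1010909}\right) - \frac{397436}{742561} = \left(- \frac{207}{563}\right) \left(- \frac{1259059}{1010909}\right) - \frac{397436}{742561} = \frac{260625213}{569141767} - \frac{397436}{742561} = - \frac{32667308518919}{422622479645287}$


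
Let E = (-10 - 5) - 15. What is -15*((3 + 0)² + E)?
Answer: 315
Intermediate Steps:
E = -30 (E = -15 - 15 = -30)
-15*((3 + 0)² + E) = -15*((3 + 0)² - 30) = -15*(3² - 30) = -15*(9 - 30) = -15*(-21) = 315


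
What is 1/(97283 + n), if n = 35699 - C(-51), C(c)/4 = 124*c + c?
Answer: 1/158482 ≈ 6.3099e-6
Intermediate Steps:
C(c) = 500*c (C(c) = 4*(124*c + c) = 4*(125*c) = 500*c)
n = 61199 (n = 35699 - 500*(-51) = 35699 - 1*(-25500) = 35699 + 25500 = 61199)
1/(97283 + n) = 1/(97283 + 61199) = 1/158482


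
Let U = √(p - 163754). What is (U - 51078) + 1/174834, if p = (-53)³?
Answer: -8930171051/174834 + I*√312631 ≈ -51078.0 + 559.13*I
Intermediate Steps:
p = -148877
U = I*√312631 (U = √(-148877 - 163754) = √(-312631) = I*√312631 ≈ 559.13*I)
(U - 51078) + 1/174834 = (I*√312631 - 51078) + 1/174834 = (-51078 + I*√312631) + 1/174834 = -8930171051/174834 + I*√312631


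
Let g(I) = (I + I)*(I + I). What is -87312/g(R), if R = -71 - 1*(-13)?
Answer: -5457/841 ≈ -6.4887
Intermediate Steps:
R = -58 (R = -71 + 13 = -58)
g(I) = 4*I² (g(I) = (2*I)*(2*I) = 4*I²)
-87312/g(R) = -87312/(4*(-58)²) = -87312/(4*3364) = -87312/13456 = -87312*1/13456 = -5457/841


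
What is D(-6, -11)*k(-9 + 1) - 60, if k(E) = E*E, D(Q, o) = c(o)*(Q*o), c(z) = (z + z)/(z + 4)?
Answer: 92508/7 ≈ 13215.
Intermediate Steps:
c(z) = 2*z/(4 + z) (c(z) = (2*z)/(4 + z) = 2*z/(4 + z))
D(Q, o) = 2*Q*o**2/(4 + o) (D(Q, o) = (2*o/(4 + o))*(Q*o) = 2*Q*o**2/(4 + o))
k(E) = E**2
D(-6, -11)*k(-9 + 1) - 60 = (2*(-6)*(-11)**2/(4 - 11))*(-9 + 1)**2 - 60 = (2*(-6)*121/(-7))*(-8)**2 - 60 = (2*(-6)*121*(-1/7))*64 - 60 = (1452/7)*64 - 60 = 92928/7 - 60 = 92508/7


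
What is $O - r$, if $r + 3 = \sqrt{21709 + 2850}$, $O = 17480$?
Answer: $17483 - \sqrt{24559} \approx 17326.0$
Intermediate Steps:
$r = -3 + \sqrt{24559}$ ($r = -3 + \sqrt{21709 + 2850} = -3 + \sqrt{24559} \approx 153.71$)
$O - r = 17480 - \left(-3 + \sqrt{24559}\right) = 17480 + \left(3 - \sqrt{24559}\right) = 17483 - \sqrt{24559}$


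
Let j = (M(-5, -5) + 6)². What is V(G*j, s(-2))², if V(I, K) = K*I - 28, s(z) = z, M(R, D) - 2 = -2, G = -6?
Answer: 163216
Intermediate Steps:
M(R, D) = 0 (M(R, D) = 2 - 2 = 0)
j = 36 (j = (0 + 6)² = 6² = 36)
V(I, K) = -28 + I*K (V(I, K) = I*K - 28 = -28 + I*K)
V(G*j, s(-2))² = (-28 - 6*36*(-2))² = (-28 - 216*(-2))² = (-28 + 432)² = 404² = 163216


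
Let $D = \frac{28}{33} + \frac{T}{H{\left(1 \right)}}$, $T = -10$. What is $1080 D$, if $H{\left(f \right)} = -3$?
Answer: $\frac{49680}{11} \approx 4516.4$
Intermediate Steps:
$D = \frac{46}{11}$ ($D = \frac{28}{33} - \frac{10}{-3} = 28 \cdot \frac{1}{33} - - \frac{10}{3} = \frac{28}{33} + \frac{10}{3} = \frac{46}{11} \approx 4.1818$)
$1080 D = 1080 \cdot \frac{46}{11} = \frac{49680}{11}$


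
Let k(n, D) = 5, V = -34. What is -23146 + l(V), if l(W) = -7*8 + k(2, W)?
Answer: -23197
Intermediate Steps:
l(W) = -51 (l(W) = -7*8 + 5 = -56 + 5 = -51)
-23146 + l(V) = -23146 - 51 = -23197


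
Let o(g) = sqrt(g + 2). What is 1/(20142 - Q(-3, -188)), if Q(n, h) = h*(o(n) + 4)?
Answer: 10447/218297290 - 47*I/109148645 ≈ 4.7857e-5 - 4.3061e-7*I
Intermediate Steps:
o(g) = sqrt(2 + g)
Q(n, h) = h*(4 + sqrt(2 + n)) (Q(n, h) = h*(sqrt(2 + n) + 4) = h*(4 + sqrt(2 + n)))
1/(20142 - Q(-3, -188)) = 1/(20142 - (-188)*(4 + sqrt(2 - 3))) = 1/(20142 - (-188)*(4 + sqrt(-1))) = 1/(20142 - (-188)*(4 + I)) = 1/(20142 - (-752 - 188*I)) = 1/(20142 + (752 + 188*I)) = 1/(20894 + 188*I) = (20894 - 188*I)/436594580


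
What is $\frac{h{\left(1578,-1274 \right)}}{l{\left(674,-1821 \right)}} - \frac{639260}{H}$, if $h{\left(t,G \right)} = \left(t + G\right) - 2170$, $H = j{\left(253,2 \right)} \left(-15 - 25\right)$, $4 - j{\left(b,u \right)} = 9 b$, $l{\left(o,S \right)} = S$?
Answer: $- \frac{16573929}{2759422} \approx -6.0063$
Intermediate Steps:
$j{\left(b,u \right)} = 4 - 9 b$
$H = 90920$ ($H = \left(4 - 2277\right) \left(-15 - 25\right) = \left(-2273\right) \left(-40\right) = 90920$)
$h{\left(t,G \right)} = -2170 + G + t$ ($h{\left(t,G \right)} = \left(G + t\right) - 2170 = -2170 + G + t$)
$\frac{h{\left(1578,-1274 \right)}}{l{\left(674,-1821 \right)}} - \frac{639260}{H} = \frac{-2170 - 1274 + 1578}{-1821} - \frac{639260}{90920} = \left(-1866\right) \left(- \frac{1}{1821}\right) - \frac{31963}{4546} = \frac{622}{607} - \frac{31963}{4546} = - \frac{16573929}{2759422}$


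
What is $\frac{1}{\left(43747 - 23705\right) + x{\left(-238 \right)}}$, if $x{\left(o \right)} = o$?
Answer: $\frac{1}{19804} \approx 5.0495 \cdot 10^{-5}$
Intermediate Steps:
$\frac{1}{\left(43747 - 23705\right) + x{\left(-238 \right)}} = \frac{1}{\left(43747 - 23705\right) - 238} = \frac{1}{20042 - 238} = \frac{1}{19804}$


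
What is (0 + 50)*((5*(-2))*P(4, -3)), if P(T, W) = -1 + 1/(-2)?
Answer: 750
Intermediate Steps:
P(T, W) = -3/2 (P(T, W) = -1 - ½ = -3/2)
(0 + 50)*((5*(-2))*P(4, -3)) = (0 + 50)*((5*(-2))*(-3/2)) = 50*(-10*(-3/2)) = 50*15 = 750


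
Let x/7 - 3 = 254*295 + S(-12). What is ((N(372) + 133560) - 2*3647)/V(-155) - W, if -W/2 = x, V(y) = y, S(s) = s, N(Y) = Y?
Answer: 162451932/155 ≈ 1.0481e+6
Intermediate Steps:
x = 524447 (x = 21 + 7*(254*295 - 12) = 21 + 7*(74930 - 12) = 21 + 7*74918 = 21 + 524426 = 524447)
W = -1048894 (W = -2*524447 = -1048894)
((N(372) + 133560) - 2*3647)/V(-155) - W = ((372 + 133560) - 2*3647)/(-155) - 1*(-1048894) = (133932 - 7294)*(-1/155) + 1048894 = 126638*(-1/155) + 1048894 = -126638/155 + 1048894 = 162451932/155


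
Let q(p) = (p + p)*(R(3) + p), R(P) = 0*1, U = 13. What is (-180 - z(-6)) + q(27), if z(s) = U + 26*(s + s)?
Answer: 1577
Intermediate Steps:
R(P) = 0
q(p) = 2*p² (q(p) = (p + p)*(0 + p) = (2*p)*p = 2*p²)
z(s) = 13 + 52*s (z(s) = 13 + 26*(s + s) = 13 + 26*(2*s) = 13 + 52*s)
(-180 - z(-6)) + q(27) = (-180 - (13 + 52*(-6))) + 2*27² = (-180 - (13 - 312)) + 2*729 = (-180 - 1*(-299)) + 1458 = (-180 + 299) + 1458 = 119 + 1458 = 1577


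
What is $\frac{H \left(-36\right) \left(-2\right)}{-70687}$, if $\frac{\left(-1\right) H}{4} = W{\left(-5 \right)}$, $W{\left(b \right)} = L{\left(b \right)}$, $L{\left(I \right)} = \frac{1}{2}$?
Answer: $\frac{144}{70687} \approx 0.0020371$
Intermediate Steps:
$L{\left(I \right)} = \frac{1}{2}$
$W{\left(b \right)} = \frac{1}{2}$
$H = -2$ ($H = \left(-4\right) \frac{1}{2} = -2$)
$\frac{H \left(-36\right) \left(-2\right)}{-70687} = \frac{\left(-2\right) \left(-36\right) \left(-2\right)}{-70687} = 72 \left(-2\right) \left(- \frac{1}{70687}\right) = \left(-144\right) \left(- \frac{1}{70687}\right) = \frac{144}{70687}$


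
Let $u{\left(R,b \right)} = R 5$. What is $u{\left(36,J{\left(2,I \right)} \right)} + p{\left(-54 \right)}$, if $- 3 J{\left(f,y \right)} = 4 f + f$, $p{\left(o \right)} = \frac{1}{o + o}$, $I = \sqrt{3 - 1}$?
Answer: $\frac{19439}{108} \approx 179.99$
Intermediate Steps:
$I = \sqrt{2} \approx 1.4142$
$p{\left(o \right)} = \frac{1}{2 o}$
$J{\left(f,y \right)} = - \frac{5 f}{3}$ ($J{\left(f,y \right)} = - \frac{4 f + f}{3} = - \frac{5 f}{3}$)
$u{\left(R,b \right)} = 5 R$
$u{\left(36,J{\left(2,I \right)} \right)} + p{\left(-54 \right)} = 5 \cdot 36 + \frac{1}{2 \left(-54\right)} = 180 + \frac{1}{2} \left(- \frac{1}{54}\right) = 180 - \frac{1}{108} = \frac{19439}{108}$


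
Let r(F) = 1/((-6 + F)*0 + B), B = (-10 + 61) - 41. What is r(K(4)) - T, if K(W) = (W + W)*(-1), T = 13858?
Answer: -138579/10 ≈ -13858.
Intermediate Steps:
K(W) = -2*W (K(W) = (2*W)*(-1) = -2*W)
B = 10 (B = 51 - 41 = 10)
r(F) = 1/10 (r(F) = 1/((-6 + F)*0 + 10) = 1/(0 + 10) = 1/10)
r(K(4)) - T = 1/10 - 1*13858 = 1/10 - 13858 = -138579/10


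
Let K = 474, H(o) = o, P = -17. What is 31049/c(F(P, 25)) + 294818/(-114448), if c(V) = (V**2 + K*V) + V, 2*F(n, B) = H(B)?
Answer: 3513897529/1394835000 ≈ 2.5192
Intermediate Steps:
F(n, B) = B/2
c(V) = V**2 + 475*V (c(V) = (V**2 + 474*V) + V = V**2 + 475*V)
31049/c(F(P, 25)) + 294818/(-114448) = 31049/((((1/2)*25)*(475 + (1/2)*25))) + 294818/(-114448) = 31049/((25*(475 + 25/2)/2)) + 294818*(-1/114448) = 31049/(((25/2)*(975/2))) - 147409/57224 = 31049/(24375/4) - 147409/57224 = 31049*(4/24375) - 147409/57224 = 124196/24375 - 147409/57224 = 3513897529/1394835000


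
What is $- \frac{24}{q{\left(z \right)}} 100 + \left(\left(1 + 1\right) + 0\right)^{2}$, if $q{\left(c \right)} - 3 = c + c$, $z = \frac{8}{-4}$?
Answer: $2404$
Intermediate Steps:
$z = -2$ ($z = 8 \left(- \frac{1}{4}\right) = -2$)
$q{\left(c \right)} = 3 + 2 c$ ($q{\left(c \right)} = 3 + \left(c + c\right) = 3 + 2 c$)
$- \frac{24}{q{\left(z \right)}} 100 + \left(\left(1 + 1\right) + 0\right)^{2} = - \frac{24}{3 + 2 \left(-2\right)} 100 + \left(\left(1 + 1\right) + 0\right)^{2} = - \frac{24}{3 - 4} \cdot 100 + \left(2 + 0\right)^{2} = - \frac{24}{-1} \cdot 100 + 2^{2} = \left(-24\right) \left(-1\right) 100 + 4 = 24 \cdot 100 + 4 = 2400 + 4 = 2404$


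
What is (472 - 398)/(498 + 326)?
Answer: 37/412 ≈ 0.089806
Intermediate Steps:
(472 - 398)/(498 + 326) = 74/824 = 74*(1/824) = 37/412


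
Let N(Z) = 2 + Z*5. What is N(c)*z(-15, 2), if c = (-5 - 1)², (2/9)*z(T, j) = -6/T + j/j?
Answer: 5733/5 ≈ 1146.6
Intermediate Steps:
z(T, j) = 9/2 - 27/T (z(T, j) = 9*(-6/T + j/j)/2 = 9*(-6/T + 1)/2 = 9*(1 - 6/T)/2 = 9/2 - 27/T)
c = 36 (c = (-6)² = 36)
N(Z) = 2 + 5*Z
N(c)*z(-15, 2) = (2 + 5*36)*(9/2 - 27/(-15)) = (2 + 180)*(9/2 - 27*(-1/15)) = 182*(9/2 + 9/5) = 182*(63/10) = 5733/5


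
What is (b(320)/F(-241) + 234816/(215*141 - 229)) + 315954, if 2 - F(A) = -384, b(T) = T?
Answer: 917333998870/2903299 ≈ 3.1596e+5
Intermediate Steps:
F(A) = 386 (F(A) = 2 - 1*(-384) = 2 + 384 = 386)
(b(320)/F(-241) + 234816/(215*141 - 229)) + 315954 = (320/386 + 234816/(215*141 - 229)) + 315954 = (320*(1/386) + 234816/(30315 - 229)) + 315954 = (160/193 + 234816/30086) + 315954 = (160/193 + 234816*(1/30086)) + 315954 = (160/193 + 117408/15043) + 315954 = 25066624/2903299 + 315954 = 917333998870/2903299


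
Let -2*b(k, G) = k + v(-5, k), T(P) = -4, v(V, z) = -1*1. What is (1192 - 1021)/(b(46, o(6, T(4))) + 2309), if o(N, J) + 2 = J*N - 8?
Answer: 342/4573 ≈ 0.074787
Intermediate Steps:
v(V, z) = -1
o(N, J) = -10 + J*N (o(N, J) = -2 + (J*N - 8) = -2 + (-8 + J*N) = -10 + J*N)
b(k, G) = 1/2 - k/2 (b(k, G) = -(k - 1)/2 = -(-1 + k)/2 = 1/2 - k/2)
(1192 - 1021)/(b(46, o(6, T(4))) + 2309) = (1192 - 1021)/((1/2 - 1/2*46) + 2309) = 171/((1/2 - 23) + 2309) = 171/(-45/2 + 2309) = 171/(4573/2) = 171*(2/4573) = 342/4573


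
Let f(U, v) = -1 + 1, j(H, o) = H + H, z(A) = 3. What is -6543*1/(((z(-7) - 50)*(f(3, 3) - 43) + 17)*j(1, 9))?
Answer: -6543/4076 ≈ -1.6052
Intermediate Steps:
j(H, o) = 2*H
f(U, v) = 0
-6543*1/(((z(-7) - 50)*(f(3, 3) - 43) + 17)*j(1, 9)) = -6543*1/(2*((3 - 50)*(0 - 43) + 17)) = -6543*1/(2*(-47*(-43) + 17)) = -6543*1/(2*(2021 + 17)) = -6543/(2*2038) = -6543/4076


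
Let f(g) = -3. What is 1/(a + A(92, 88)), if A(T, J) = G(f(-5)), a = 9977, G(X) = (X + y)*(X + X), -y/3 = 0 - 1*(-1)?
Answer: 1/10013 ≈ 9.9870e-5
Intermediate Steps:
y = -3 (y = -3*(0 - 1*(-1)) = -3*(0 + 1) = -3*1 = -3)
G(X) = 2*X*(-3 + X) (G(X) = (X - 3)*(X + X) = (-3 + X)*(2*X) = 2*X*(-3 + X))
A(T, J) = 36 (A(T, J) = 2*(-3)*(-3 - 3) = 2*(-3)*(-6) = 36)
1/(a + A(92, 88)) = 1/(9977 + 36) = 1/10013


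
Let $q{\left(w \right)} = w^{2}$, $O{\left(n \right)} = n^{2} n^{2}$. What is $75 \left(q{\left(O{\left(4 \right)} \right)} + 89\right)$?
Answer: $4921875$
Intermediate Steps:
$O{\left(n \right)} = n^{4}$
$75 \left(q{\left(O{\left(4 \right)} \right)} + 89\right) = 75 \left(\left(4^{4}\right)^{2} + 89\right) = 75 \left(256^{2} + 89\right) = 75 \left(65536 + 89\right) = 75 \cdot 65625 = 4921875$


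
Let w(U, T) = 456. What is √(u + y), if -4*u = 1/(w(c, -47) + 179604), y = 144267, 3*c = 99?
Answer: √4677367486516185/180060 ≈ 379.83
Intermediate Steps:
c = 33 (c = (⅓)*99 = 33)
u = -1/720240 (u = -1/(4*(456 + 179604)) = -¼/180060 = -¼*1/180060 = -1/720240 ≈ -1.3884e-6)
√(u + y) = √(-1/720240 + 144267) = √(103906864079/720240) = √4677367486516185/180060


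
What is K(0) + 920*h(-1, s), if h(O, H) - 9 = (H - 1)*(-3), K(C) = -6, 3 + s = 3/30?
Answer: 19038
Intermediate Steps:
s = -29/10 (s = -3 + 3/30 = -3 + 3*(1/30) = -3 + ⅒ = -29/10 ≈ -2.9000)
h(O, H) = 12 - 3*H (h(O, H) = 9 + (H - 1)*(-3) = 9 + (-1 + H)*(-3) = 9 + (3 - 3*H) = 12 - 3*H)
K(0) + 920*h(-1, s) = -6 + 920*(12 - 3*(-29/10)) = -6 + 920*(12 + 87/10) = -6 + 920*(207/10) = -6 + 19044 = 19038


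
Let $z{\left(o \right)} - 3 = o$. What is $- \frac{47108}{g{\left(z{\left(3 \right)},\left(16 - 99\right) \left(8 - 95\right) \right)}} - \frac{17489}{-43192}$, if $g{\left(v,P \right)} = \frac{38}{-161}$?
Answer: $\frac{163792775539}{820648} \approx 1.9959 \cdot 10^{5}$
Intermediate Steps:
$z{\left(o \right)} = 3 + o$
$g{\left(v,P \right)} = - \frac{38}{161}$ ($g{\left(v,P \right)} = 38 \left(- \frac{1}{161}\right) = - \frac{38}{161}$)
$- \frac{47108}{g{\left(z{\left(3 \right)},\left(16 - 99\right) \left(8 - 95\right) \right)}} - \frac{17489}{-43192} = - \frac{47108}{- \frac{38}{161}} - \frac{17489}{-43192} = \left(-47108\right) \left(- \frac{161}{38}\right) - - \frac{17489}{43192} = \frac{3792194}{19} + \frac{17489}{43192} = \frac{163792775539}{820648}$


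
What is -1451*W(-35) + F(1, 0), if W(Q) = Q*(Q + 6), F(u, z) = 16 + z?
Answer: -1472749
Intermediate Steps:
W(Q) = Q*(6 + Q)
-1451*W(-35) + F(1, 0) = -(-50785)*(6 - 35) + (16 + 0) = -(-50785)*(-29) + 16 = -1451*1015 + 16 = -1472765 + 16 = -1472749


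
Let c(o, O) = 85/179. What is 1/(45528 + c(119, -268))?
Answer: 179/8149597 ≈ 2.1964e-5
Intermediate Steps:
c(o, O) = 85/179 (c(o, O) = 85*(1/179) = 85/179)
1/(45528 + c(119, -268)) = 1/(45528 + 85/179) = 1/(8149597/179) = 179/8149597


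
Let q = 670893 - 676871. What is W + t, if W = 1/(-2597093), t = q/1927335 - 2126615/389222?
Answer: -10650747421102343483/1948238358201943410 ≈ -5.4669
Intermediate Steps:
q = -5978
t = -4101026290141/750161183370 (t = -5978/1927335 - 2126615/389222 = -4101026290141/750161183370 ≈ -5.4669)
W = -1/2597093 ≈ -3.8505e-7
W + t = -1/2597093 - 4101026290141/750161183370 = -10650747421102343483/1948238358201943410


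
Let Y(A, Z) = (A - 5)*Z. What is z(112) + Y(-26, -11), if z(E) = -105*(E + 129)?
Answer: -24964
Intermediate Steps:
Y(A, Z) = Z*(-5 + A) (Y(A, Z) = (-5 + A)*Z = Z*(-5 + A))
z(E) = -13545 - 105*E (z(E) = -105*(129 + E) = -13545 - 105*E)
z(112) + Y(-26, -11) = (-13545 - 105*112) - 11*(-5 - 26) = (-13545 - 11760) - 11*(-31) = -25305 + 341 = -24964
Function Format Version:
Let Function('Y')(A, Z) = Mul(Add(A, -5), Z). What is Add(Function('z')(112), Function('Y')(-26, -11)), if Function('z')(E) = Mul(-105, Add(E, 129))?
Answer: -24964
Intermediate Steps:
Function('Y')(A, Z) = Mul(Z, Add(-5, A)) (Function('Y')(A, Z) = Mul(Add(-5, A), Z) = Mul(Z, Add(-5, A)))
Function('z')(E) = Add(-13545, Mul(-105, E)) (Function('z')(E) = Mul(-105, Add(129, E)) = Add(-13545, Mul(-105, E)))
Add(Function('z')(112), Function('Y')(-26, -11)) = Add(Add(-13545, Mul(-105, 112)), Mul(-11, Add(-5, -26))) = Add(Add(-13545, -11760), Mul(-11, -31)) = Add(-25305, 341) = -24964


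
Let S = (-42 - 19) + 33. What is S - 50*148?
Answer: -7428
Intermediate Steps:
S = -28 (S = -61 + 33 = -28)
S - 50*148 = -28 - 50*148 = -28 - 7400 = -7428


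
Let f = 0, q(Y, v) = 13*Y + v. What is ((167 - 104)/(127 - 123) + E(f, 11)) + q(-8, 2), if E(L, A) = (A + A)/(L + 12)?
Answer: -1013/12 ≈ -84.417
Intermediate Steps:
q(Y, v) = v + 13*Y
E(L, A) = 2*A/(12 + L) (E(L, A) = (2*A)/(12 + L) = 2*A/(12 + L))
((167 - 104)/(127 - 123) + E(f, 11)) + q(-8, 2) = ((167 - 104)/(127 - 123) + 2*11/(12 + 0)) + (2 + 13*(-8)) = (63/4 + 2*11/12) + (2 - 104) = (63*(¼) + 2*11*(1/12)) - 102 = (63/4 + 11/6) - 102 = 211/12 - 102 = -1013/12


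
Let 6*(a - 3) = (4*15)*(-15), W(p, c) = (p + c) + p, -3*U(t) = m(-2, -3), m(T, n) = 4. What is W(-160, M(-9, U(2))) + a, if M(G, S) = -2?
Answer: -469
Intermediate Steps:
U(t) = -4/3 (U(t) = -⅓*4 = -4/3)
W(p, c) = c + 2*p (W(p, c) = (c + p) + p = c + 2*p)
a = -147 (a = 3 + ((4*15)*(-15))/6 = 3 + (60*(-15))/6 = 3 + (⅙)*(-900) = 3 - 150 = -147)
W(-160, M(-9, U(2))) + a = (-2 + 2*(-160)) - 147 = (-2 - 320) - 147 = -322 - 147 = -469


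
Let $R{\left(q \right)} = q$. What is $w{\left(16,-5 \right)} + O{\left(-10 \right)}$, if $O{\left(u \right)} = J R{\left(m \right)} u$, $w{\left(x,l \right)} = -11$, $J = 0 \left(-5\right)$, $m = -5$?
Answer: $-11$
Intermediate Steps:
$J = 0$
$O{\left(u \right)} = 0$ ($O{\left(u \right)} = 0 \left(-5\right) u = 0 u = 0$)
$w{\left(16,-5 \right)} + O{\left(-10 \right)} = -11 + 0 = -11$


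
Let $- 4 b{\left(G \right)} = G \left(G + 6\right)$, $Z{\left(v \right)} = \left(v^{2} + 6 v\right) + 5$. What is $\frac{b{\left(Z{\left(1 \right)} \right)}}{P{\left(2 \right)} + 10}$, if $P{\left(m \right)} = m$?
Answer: $- \frac{9}{2} \approx -4.5$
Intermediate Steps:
$Z{\left(v \right)} = 5 + v^{2} + 6 v$
$b{\left(G \right)} = - \frac{G \left(6 + G\right)}{4}$ ($b{\left(G \right)} = - \frac{G \left(G + 6\right)}{4} = - \frac{G \left(6 + G\right)}{4}$)
$\frac{b{\left(Z{\left(1 \right)} \right)}}{P{\left(2 \right)} + 10} = \frac{\left(- \frac{1}{4}\right) \left(5 + 1^{2} + 6 \cdot 1\right) \left(6 + \left(5 + 1^{2} + 6 \cdot 1\right)\right)}{2 + 10} = \frac{\left(- \frac{1}{4}\right) \left(5 + 1 + 6\right) \left(6 + \left(5 + 1 + 6\right)\right)}{12} = \frac{\left(- \frac{1}{4}\right) 12 \left(6 + 12\right)}{12} = \frac{\left(- \frac{1}{4}\right) 12 \cdot 18}{12} = \frac{1}{12} \left(-54\right) = - \frac{9}{2}$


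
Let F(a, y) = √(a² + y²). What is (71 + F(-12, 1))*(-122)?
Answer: -8662 - 122*√145 ≈ -10131.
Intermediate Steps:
(71 + F(-12, 1))*(-122) = (71 + √((-12)² + 1²))*(-122) = (71 + √(144 + 1))*(-122) = (71 + √145)*(-122) = -8662 - 122*√145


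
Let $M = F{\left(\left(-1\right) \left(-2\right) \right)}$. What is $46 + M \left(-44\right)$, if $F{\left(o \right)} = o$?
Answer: $-42$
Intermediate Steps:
$M = 2$ ($M = \left(-1\right) \left(-2\right) = 2$)
$46 + M \left(-44\right) = 46 + 2 \left(-44\right) = 46 - 88 = -42$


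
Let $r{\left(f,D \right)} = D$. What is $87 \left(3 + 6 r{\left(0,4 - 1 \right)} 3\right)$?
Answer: $4959$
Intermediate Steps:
$87 \left(3 + 6 r{\left(0,4 - 1 \right)} 3\right) = 87 \left(3 + 6 \left(4 - 1\right) 3\right) = 87 \left(3 + 6 \cdot 3 \cdot 3\right) = 87 \left(3 + 6 \cdot 9\right) = 87 \left(3 + 54\right) = 87 \cdot 57 = 4959$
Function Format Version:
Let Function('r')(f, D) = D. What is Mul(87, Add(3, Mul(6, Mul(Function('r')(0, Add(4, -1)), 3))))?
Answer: 4959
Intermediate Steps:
Mul(87, Add(3, Mul(6, Mul(Function('r')(0, Add(4, -1)), 3)))) = Mul(87, Add(3, Mul(6, Mul(Add(4, -1), 3)))) = Mul(87, Add(3, Mul(6, Mul(3, 3)))) = Mul(87, Add(3, Mul(6, 9))) = Mul(87, Add(3, 54)) = Mul(87, 57) = 4959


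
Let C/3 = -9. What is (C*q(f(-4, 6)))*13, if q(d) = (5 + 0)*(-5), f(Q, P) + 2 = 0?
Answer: 8775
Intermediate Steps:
C = -27 (C = 3*(-9) = -27)
f(Q, P) = -2 (f(Q, P) = -2 + 0 = -2)
q(d) = -25 (q(d) = 5*(-5) = -25)
(C*q(f(-4, 6)))*13 = -27*(-25)*13 = 675*13 = 8775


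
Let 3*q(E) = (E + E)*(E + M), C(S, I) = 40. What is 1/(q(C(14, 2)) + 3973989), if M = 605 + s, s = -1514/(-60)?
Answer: 9/35926757 ≈ 2.5051e-7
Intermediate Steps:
s = 757/30 (s = -1514*(-1/60) = 757/30 ≈ 25.233)
M = 18907/30 (M = 605 + 757/30 = 18907/30 ≈ 630.23)
q(E) = 2*E*(18907/30 + E)/3 (q(E) = ((E + E)*(E + 18907/30))/3 = ((2*E)*(18907/30 + E))/3 = (2*E*(18907/30 + E))/3 = 2*E*(18907/30 + E)/3)
1/(q(C(14, 2)) + 3973989) = 1/((1/45)*40*(18907 + 30*40) + 3973989) = 1/((1/45)*40*(18907 + 1200) + 3973989) = 1/((1/45)*40*20107 + 3973989) = 1/(160856/9 + 3973989) = 1/(35926757/9) = 9/35926757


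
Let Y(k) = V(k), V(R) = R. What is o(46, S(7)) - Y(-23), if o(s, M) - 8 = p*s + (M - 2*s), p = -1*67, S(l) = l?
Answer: -3136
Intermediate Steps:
Y(k) = k
p = -67
o(s, M) = 8 + M - 69*s (o(s, M) = 8 + (-67*s + (M - 2*s)) = 8 + (M - 69*s) = 8 + M - 69*s)
o(46, S(7)) - Y(-23) = (8 + 7 - 69*46) - 1*(-23) = (8 + 7 - 3174) + 23 = -3159 + 23 = -3136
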